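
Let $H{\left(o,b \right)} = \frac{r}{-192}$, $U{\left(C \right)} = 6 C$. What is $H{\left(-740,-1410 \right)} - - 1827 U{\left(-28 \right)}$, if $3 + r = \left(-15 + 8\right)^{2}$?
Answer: $- \frac{29465879}{96} \approx -3.0694 \cdot 10^{5}$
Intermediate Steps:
$r = 46$ ($r = -3 + \left(-15 + 8\right)^{2} = -3 + \left(-7\right)^{2} = -3 + 49 = 46$)
$H{\left(o,b \right)} = - \frac{23}{96}$ ($H{\left(o,b \right)} = \frac{46}{-192} = 46 \left(- \frac{1}{192}\right) = - \frac{23}{96}$)
$H{\left(-740,-1410 \right)} - - 1827 U{\left(-28 \right)} = - \frac{23}{96} - - 1827 \cdot 6 \left(-28\right) = - \frac{23}{96} - \left(-1827\right) \left(-168\right) = - \frac{23}{96} - 306936 = - \frac{29465879}{96}$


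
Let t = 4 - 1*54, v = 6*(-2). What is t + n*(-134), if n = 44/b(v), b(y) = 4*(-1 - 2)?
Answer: 1324/3 ≈ 441.33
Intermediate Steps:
v = -12
t = -50 (t = 4 - 54 = -50)
b(y) = -12 (b(y) = 4*(-3) = -12)
n = -11/3 (n = 44/(-12) = 44*(-1/12) = -11/3 ≈ -3.6667)
t + n*(-134) = -50 - 11/3*(-134) = -50 + 1474/3 = 1324/3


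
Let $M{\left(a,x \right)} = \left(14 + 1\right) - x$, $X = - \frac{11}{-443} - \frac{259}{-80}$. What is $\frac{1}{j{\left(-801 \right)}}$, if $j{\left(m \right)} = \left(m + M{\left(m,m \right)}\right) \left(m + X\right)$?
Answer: $- \frac{7088}{84815469} \approx -8.357 \cdot 10^{-5}$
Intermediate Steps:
$X = \frac{115617}{35440}$ ($X = \left(-11\right) \left(- \frac{1}{443}\right) - - \frac{259}{80} = \frac{11}{443} + \frac{259}{80} = \frac{115617}{35440} \approx 3.2623$)
$M{\left(a,x \right)} = 15 - x$
$j{\left(m \right)} = \frac{346851}{7088} + 15 m$ ($j{\left(m \right)} = \left(m - \left(-15 + m\right)\right) \left(m + \frac{115617}{35440}\right) = 15 \left(\frac{115617}{35440} + m\right) = \frac{346851}{7088} + 15 m$)
$\frac{1}{j{\left(-801 \right)}} = \frac{1}{\frac{346851}{7088} + 15 \left(-801\right)} = \frac{1}{\frac{346851}{7088} - 12015} = \frac{1}{- \frac{84815469}{7088}} = - \frac{7088}{84815469}$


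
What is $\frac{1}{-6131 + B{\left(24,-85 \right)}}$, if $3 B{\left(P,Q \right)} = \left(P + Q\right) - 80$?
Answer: $- \frac{1}{6178} \approx -0.00016186$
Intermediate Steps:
$B{\left(P,Q \right)} = - \frac{80}{3} + \frac{P}{3} + \frac{Q}{3}$ ($B{\left(P,Q \right)} = \frac{\left(P + Q\right) - 80}{3} = \frac{-80 + P + Q}{3} = - \frac{80}{3} + \frac{P}{3} + \frac{Q}{3}$)
$\frac{1}{-6131 + B{\left(24,-85 \right)}} = \frac{1}{-6131 + \left(- \frac{80}{3} + \frac{1}{3} \cdot 24 + \frac{1}{3} \left(-85\right)\right)} = \frac{1}{-6131 - 47} = \frac{1}{-6178} = - \frac{1}{6178}$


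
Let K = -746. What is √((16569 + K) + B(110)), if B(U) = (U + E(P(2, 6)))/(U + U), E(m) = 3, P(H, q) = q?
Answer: 3*√21273835/110 ≈ 125.79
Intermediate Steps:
B(U) = (3 + U)/(2*U) (B(U) = (U + 3)/(U + U) = (3 + U)/((2*U)) = (3 + U)*(1/(2*U)) = (3 + U)/(2*U))
√((16569 + K) + B(110)) = √((16569 - 746) + (½)*(3 + 110)/110) = √(15823 + (½)*(1/110)*113) = √(15823 + 113/220) = √(3481173/220) = 3*√21273835/110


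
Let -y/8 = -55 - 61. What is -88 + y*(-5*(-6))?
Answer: 27752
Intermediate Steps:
y = 928 (y = -8*(-55 - 61) = -8*(-116) = 928)
-88 + y*(-5*(-6)) = -88 + 928*(-5*(-6)) = -88 + 928*30 = -88 + 27840 = 27752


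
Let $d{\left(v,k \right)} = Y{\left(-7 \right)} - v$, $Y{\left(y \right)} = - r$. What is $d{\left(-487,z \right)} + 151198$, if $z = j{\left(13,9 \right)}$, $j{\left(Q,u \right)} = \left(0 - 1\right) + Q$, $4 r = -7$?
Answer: $\frac{606747}{4} \approx 1.5169 \cdot 10^{5}$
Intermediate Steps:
$r = - \frac{7}{4}$ ($r = \frac{1}{4} \left(-7\right) = - \frac{7}{4} \approx -1.75$)
$j{\left(Q,u \right)} = -1 + Q$
$Y{\left(y \right)} = \frac{7}{4}$ ($Y{\left(y \right)} = \left(-1\right) \left(- \frac{7}{4}\right) = \frac{7}{4}$)
$z = 12$ ($z = -1 + 13 = 12$)
$d{\left(v,k \right)} = \frac{7}{4} - v$
$d{\left(-487,z \right)} + 151198 = \left(\frac{7}{4} - -487\right) + 151198 = \left(\frac{7}{4} + 487\right) + 151198 = \frac{1955}{4} + 151198 = \frac{606747}{4}$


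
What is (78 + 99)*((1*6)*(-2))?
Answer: -2124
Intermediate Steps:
(78 + 99)*((1*6)*(-2)) = 177*(6*(-2)) = 177*(-12) = -2124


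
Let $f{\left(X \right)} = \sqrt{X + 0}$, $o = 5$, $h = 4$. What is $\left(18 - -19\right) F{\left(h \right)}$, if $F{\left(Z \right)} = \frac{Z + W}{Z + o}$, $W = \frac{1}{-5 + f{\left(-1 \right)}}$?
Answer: $\frac{407}{26} - \frac{37 i}{234} \approx 15.654 - 0.15812 i$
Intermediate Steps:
$f{\left(X \right)} = \sqrt{X}$
$W = \frac{-5 - i}{26}$ ($W = \frac{1}{-5 + \sqrt{-1}} = \frac{1}{-5 + i} = \frac{-5 - i}{26} \approx -0.19231 - 0.038462 i$)
$F{\left(Z \right)} = \frac{- \frac{5}{26} + Z - \frac{i}{26}}{5 + Z}$ ($F{\left(Z \right)} = \frac{Z - \left(\frac{5}{26} + \frac{i}{26}\right)}{Z + 5} = \frac{- \frac{5}{26} + Z - \frac{i}{26}}{5 + Z}$)
$\left(18 - -19\right) F{\left(h \right)} = \left(18 - -19\right) \frac{-5 - i + 26 \cdot 4}{26 \left(5 + 4\right)} = \left(18 + 19\right) \frac{-5 - i + 104}{26 \cdot 9} = 37 \cdot \frac{1}{26} \cdot \frac{1}{9} \left(99 - i\right) = 37 \left(\frac{11}{26} - \frac{i}{234}\right) = \frac{407}{26} - \frac{37 i}{234}$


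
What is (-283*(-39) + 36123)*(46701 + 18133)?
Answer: 3057571440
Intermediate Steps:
(-283*(-39) + 36123)*(46701 + 18133) = (11037 + 36123)*64834 = 47160*64834 = 3057571440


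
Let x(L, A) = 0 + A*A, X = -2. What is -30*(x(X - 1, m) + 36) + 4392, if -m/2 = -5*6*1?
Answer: -104688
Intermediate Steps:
m = 60 (m = -2*(-5*6) = -(-60) = -2*(-30) = 60)
x(L, A) = A**2 (x(L, A) = 0 + A**2 = A**2)
-30*(x(X - 1, m) + 36) + 4392 = -30*(60**2 + 36) + 4392 = -30*(3600 + 36) + 4392 = -30*3636 + 4392 = -109080 + 4392 = -104688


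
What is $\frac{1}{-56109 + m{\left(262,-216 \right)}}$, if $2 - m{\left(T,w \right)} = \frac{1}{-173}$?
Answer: $- \frac{173}{9706510} \approx -1.7823 \cdot 10^{-5}$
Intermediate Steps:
$m{\left(T,w \right)} = \frac{347}{173}$ ($m{\left(T,w \right)} = 2 - \frac{1}{-173} = 2 - - \frac{1}{173} = 2 + \frac{1}{173} = \frac{347}{173}$)
$\frac{1}{-56109 + m{\left(262,-216 \right)}} = \frac{1}{-56109 + \frac{347}{173}} = \frac{1}{- \frac{9706510}{173}} = - \frac{173}{9706510}$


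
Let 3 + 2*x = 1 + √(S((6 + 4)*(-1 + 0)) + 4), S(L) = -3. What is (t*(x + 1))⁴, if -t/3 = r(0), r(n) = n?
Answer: 0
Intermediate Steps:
t = 0 (t = -3*0 = 0)
x = -½ (x = -3/2 + (1 + √(-3 + 4))/2 = -3/2 + (1 + √1)/2 = -3/2 + (1 + 1)/2 = -3/2 + (½)*2 = -3/2 + 1 = -½ ≈ -0.50000)
(t*(x + 1))⁴ = (0*(-½ + 1))⁴ = (0*(½))⁴ = 0⁴ = 0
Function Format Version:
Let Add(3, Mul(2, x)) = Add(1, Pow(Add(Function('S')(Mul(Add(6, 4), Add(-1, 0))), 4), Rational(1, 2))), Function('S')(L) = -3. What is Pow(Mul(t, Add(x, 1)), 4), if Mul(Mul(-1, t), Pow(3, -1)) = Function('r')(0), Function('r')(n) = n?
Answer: 0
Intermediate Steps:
t = 0 (t = Mul(-3, 0) = 0)
x = Rational(-1, 2) (x = Add(Rational(-3, 2), Mul(Rational(1, 2), Add(1, Pow(Add(-3, 4), Rational(1, 2))))) = Add(Rational(-3, 2), Mul(Rational(1, 2), Add(1, Pow(1, Rational(1, 2))))) = Add(Rational(-3, 2), Mul(Rational(1, 2), Add(1, 1))) = Add(Rational(-3, 2), Mul(Rational(1, 2), 2)) = Add(Rational(-3, 2), 1) = Rational(-1, 2) ≈ -0.50000)
Pow(Mul(t, Add(x, 1)), 4) = Pow(Mul(0, Add(Rational(-1, 2), 1)), 4) = Pow(Mul(0, Rational(1, 2)), 4) = Pow(0, 4) = 0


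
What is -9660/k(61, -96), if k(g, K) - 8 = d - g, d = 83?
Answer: -322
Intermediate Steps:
k(g, K) = 91 - g (k(g, K) = 8 + (83 - g) = 91 - g)
-9660/k(61, -96) = -9660/(91 - 1*61) = -9660/(91 - 61) = -9660/30 = -9660*1/30 = -322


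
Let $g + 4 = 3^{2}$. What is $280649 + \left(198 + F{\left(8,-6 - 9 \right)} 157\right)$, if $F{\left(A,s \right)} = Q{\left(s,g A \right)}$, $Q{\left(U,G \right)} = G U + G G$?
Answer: $437847$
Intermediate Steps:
$g = 5$ ($g = -4 + 3^{2} = -4 + 9 = 5$)
$Q{\left(U,G \right)} = G^{2} + G U$ ($Q{\left(U,G \right)} = G U + G^{2} = G^{2} + G U$)
$F{\left(A,s \right)} = 5 A \left(s + 5 A\right)$ ($F{\left(A,s \right)} = 5 A \left(5 A + s\right) = 5 A \left(s + 5 A\right)$)
$280649 + \left(198 + F{\left(8,-6 - 9 \right)} 157\right) = 280649 + \left(198 + 5 \cdot 8 \left(\left(-6 - 9\right) + 5 \cdot 8\right) 157\right) = 280649 + \left(198 + 5 \cdot 8 \left(\left(-6 - 9\right) + 40\right) 157\right) = 280649 + \left(198 + 5 \cdot 8 \left(-15 + 40\right) 157\right) = 280649 + \left(198 + 5 \cdot 8 \cdot 25 \cdot 157\right) = 280649 + \left(198 + 1000 \cdot 157\right) = 280649 + \left(198 + 157000\right) = 280649 + 157198 = 437847$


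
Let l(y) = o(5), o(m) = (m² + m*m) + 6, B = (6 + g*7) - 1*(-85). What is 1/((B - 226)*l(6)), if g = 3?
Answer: -1/6384 ≈ -0.00015664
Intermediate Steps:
B = 112 (B = (6 + 3*7) - 1*(-85) = (6 + 21) + 85 = 27 + 85 = 112)
o(m) = 6 + 2*m² (o(m) = (m² + m²) + 6 = 2*m² + 6 = 6 + 2*m²)
l(y) = 56 (l(y) = 6 + 2*5² = 6 + 2*25 = 6 + 50 = 56)
1/((B - 226)*l(6)) = 1/((112 - 226)*56) = 1/(-114*56) = 1/(-6384) = -1/6384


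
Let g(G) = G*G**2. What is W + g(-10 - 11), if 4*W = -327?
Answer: -37371/4 ≈ -9342.8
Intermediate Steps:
W = -327/4 (W = (1/4)*(-327) = -327/4 ≈ -81.750)
g(G) = G**3
W + g(-10 - 11) = -327/4 + (-10 - 11)**3 = -327/4 + (-21)**3 = -327/4 - 9261 = -37371/4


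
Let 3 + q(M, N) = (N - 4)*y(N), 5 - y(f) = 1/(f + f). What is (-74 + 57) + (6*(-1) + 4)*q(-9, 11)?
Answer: -884/11 ≈ -80.364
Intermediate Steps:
y(f) = 5 - 1/(2*f) (y(f) = 5 - 1/(f + f) = 5 - 1/(2*f))
q(M, N) = -3 + (-4 + N)*(5 - 1/(2*N)) (q(M, N) = -3 + (N - 4)*(5 - 1/(2*N)) = -3 + (-4 + N)*(5 - 1/(2*N)))
(-74 + 57) + (6*(-1) + 4)*q(-9, 11) = (-74 + 57) + (6*(-1) + 4)*(-47/2 + 2/11 + 5*11) = -17 + (-6 + 4)*(-47/2 + 2*(1/11) + 55) = -17 - 2*(-47/2 + 2/11 + 55) = -17 - 2*697/22 = -17 - 697/11 = -884/11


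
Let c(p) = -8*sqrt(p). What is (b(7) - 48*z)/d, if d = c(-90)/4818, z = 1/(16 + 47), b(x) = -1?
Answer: -29711*I*sqrt(10)/840 ≈ -111.85*I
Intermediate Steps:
z = 1/63 ≈ 0.015873
d = -4*I*sqrt(10)/803 (d = -24*I*sqrt(10)/4818 = -24*I*sqrt(10)*(1/4818) = -4*I*sqrt(10)/803 ≈ -0.015752*I)
(b(7) - 48*z)/d = (-1 - 48*1/63)/((-4*I*sqrt(10)/803)) = (-1 - 16/21)*(803*I*sqrt(10)/40) = -29711*I*sqrt(10)/840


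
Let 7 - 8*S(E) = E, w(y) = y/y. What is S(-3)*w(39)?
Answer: 5/4 ≈ 1.2500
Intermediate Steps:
w(y) = 1
S(E) = 7/8 - E/8
S(-3)*w(39) = (7/8 - ⅛*(-3))*1 = (7/8 + 3/8)*1 = (5/4)*1 = 5/4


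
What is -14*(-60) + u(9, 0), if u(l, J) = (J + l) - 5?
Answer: 844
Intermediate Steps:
u(l, J) = -5 + J + l
-14*(-60) + u(9, 0) = -14*(-60) + (-5 + 0 + 9) = 840 + 4 = 844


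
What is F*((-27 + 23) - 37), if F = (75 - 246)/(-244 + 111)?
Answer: -369/7 ≈ -52.714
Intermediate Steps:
F = 9/7 (F = -171/(-133) = -171*(-1/133) = 9/7 ≈ 1.2857)
F*((-27 + 23) - 37) = 9*((-27 + 23) - 37)/7 = 9*(-4 - 37)/7 = (9/7)*(-41) = -369/7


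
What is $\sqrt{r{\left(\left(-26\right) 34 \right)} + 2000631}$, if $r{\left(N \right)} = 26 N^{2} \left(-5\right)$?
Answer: $i \sqrt{99588649} \approx 9979.4 i$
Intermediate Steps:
$r{\left(N \right)} = - 130 N^{2}$
$\sqrt{r{\left(\left(-26\right) 34 \right)} + 2000631} = \sqrt{- 130 \left(\left(-26\right) 34\right)^{2} + 2000631} = \sqrt{- 130 \left(-884\right)^{2} + 2000631} = \sqrt{\left(-130\right) 781456 + 2000631} = \sqrt{-101589280 + 2000631} = \sqrt{-99588649} = i \sqrt{99588649}$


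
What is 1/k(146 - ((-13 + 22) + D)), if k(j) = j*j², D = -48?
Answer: 1/6331625 ≈ 1.5794e-7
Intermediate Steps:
k(j) = j³
1/k(146 - ((-13 + 22) + D)) = 1/((146 - ((-13 + 22) - 48))³) = 1/((146 - (9 - 48))³) = 1/((146 - 1*(-39))³) = 1/((146 + 39)³) = 1/(185³) = 1/6331625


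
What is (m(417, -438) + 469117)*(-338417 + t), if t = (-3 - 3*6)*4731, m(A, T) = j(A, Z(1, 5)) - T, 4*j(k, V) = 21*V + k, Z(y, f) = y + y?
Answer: -205606387118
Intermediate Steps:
Z(y, f) = 2*y
j(k, V) = k/4 + 21*V/4 (j(k, V) = (21*V + k)/4 = (k + 21*V)/4 = k/4 + 21*V/4)
m(A, T) = 21/2 - T + A/4 (m(A, T) = (A/4 + 21*(2*1)/4) - T = (A/4 + (21/4)*2) - T = (A/4 + 21/2) - T = (21/2 + A/4) - T = 21/2 - T + A/4)
t = -99351 (t = (-3 - 18)*4731 = -21*4731 = -99351)
(m(417, -438) + 469117)*(-338417 + t) = ((21/2 - 1*(-438) + (¼)*417) + 469117)*(-338417 - 99351) = ((21/2 + 438 + 417/4) + 469117)*(-437768) = (2211/4 + 469117)*(-437768) = (1878679/4)*(-437768) = -205606387118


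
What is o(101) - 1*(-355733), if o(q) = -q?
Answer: 355632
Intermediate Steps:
o(101) - 1*(-355733) = -1*101 - 1*(-355733) = -101 + 355733 = 355632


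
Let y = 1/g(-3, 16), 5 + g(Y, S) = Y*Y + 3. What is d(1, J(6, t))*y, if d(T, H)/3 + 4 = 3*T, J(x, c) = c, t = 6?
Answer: -3/7 ≈ -0.42857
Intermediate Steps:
g(Y, S) = -2 + Y² (g(Y, S) = -5 + (Y*Y + 3) = -5 + (Y² + 3) = -5 + (3 + Y²) = -2 + Y²)
d(T, H) = -12 + 9*T (d(T, H) = -12 + 3*(3*T) = -12 + 9*T)
y = ⅐ (y = 1/(-2 + (-3)²) = 1/(-2 + 9) = 1/7 = ⅐ ≈ 0.14286)
d(1, J(6, t))*y = (-12 + 9*1)*(⅐) = (-12 + 9)*(⅐) = -3*⅐ = -3/7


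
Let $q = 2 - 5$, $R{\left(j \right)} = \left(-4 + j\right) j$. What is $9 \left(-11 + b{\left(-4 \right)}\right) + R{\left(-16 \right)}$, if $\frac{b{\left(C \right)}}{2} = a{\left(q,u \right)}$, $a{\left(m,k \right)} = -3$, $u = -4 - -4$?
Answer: $167$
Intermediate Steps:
$R{\left(j \right)} = j \left(-4 + j\right)$
$q = -3$
$u = 0$ ($u = -4 + 4 = 0$)
$b{\left(C \right)} = -6$ ($b{\left(C \right)} = 2 \left(-3\right) = -6$)
$9 \left(-11 + b{\left(-4 \right)}\right) + R{\left(-16 \right)} = 9 \left(-11 - 6\right) - 16 \left(-4 - 16\right) = 9 \left(-17\right) - -320 = -153 + 320 = 167$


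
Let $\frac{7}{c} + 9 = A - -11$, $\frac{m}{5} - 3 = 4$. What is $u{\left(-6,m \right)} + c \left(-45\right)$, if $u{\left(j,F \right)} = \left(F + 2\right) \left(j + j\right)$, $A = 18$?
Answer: $- \frac{1839}{4} \approx -459.75$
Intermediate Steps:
$m = 35$ ($m = 15 + 5 \cdot 4 = 15 + 20 = 35$)
$c = \frac{7}{20}$ ($c = \frac{7}{-9 + \left(18 - -11\right)} = \frac{7}{-9 + \left(18 + 11\right)} = \frac{7}{-9 + 29} = \frac{7}{20} \approx 0.35$)
$u{\left(j,F \right)} = 2 j \left(2 + F\right)$ ($u{\left(j,F \right)} = \left(2 + F\right) 2 j = 2 j \left(2 + F\right)$)
$u{\left(-6,m \right)} + c \left(-45\right) = 2 \left(-6\right) \left(2 + 35\right) + \frac{7}{20} \left(-45\right) = 2 \left(-6\right) 37 - \frac{63}{4} = -444 - \frac{63}{4} = - \frac{1839}{4}$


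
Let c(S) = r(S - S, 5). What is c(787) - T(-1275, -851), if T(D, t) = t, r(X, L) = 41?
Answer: 892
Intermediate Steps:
c(S) = 41
c(787) - T(-1275, -851) = 41 - 1*(-851) = 41 + 851 = 892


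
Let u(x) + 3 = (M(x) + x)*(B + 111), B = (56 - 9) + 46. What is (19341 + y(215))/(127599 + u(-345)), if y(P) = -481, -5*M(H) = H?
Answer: 4715/17823 ≈ 0.26455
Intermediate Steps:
M(H) = -H/5
B = 93 (B = 47 + 46 = 93)
u(x) = -3 + 816*x/5 (u(x) = -3 + (-x/5 + x)*(93 + 111) = -3 + (4*x/5)*204 = -3 + 816*x/5)
(19341 + y(215))/(127599 + u(-345)) = (19341 - 481)/(127599 + (-3 + (816/5)*(-345))) = 18860/(127599 + (-3 - 56304)) = 18860/(127599 - 56307) = 18860/71292 = 18860*(1/71292) = 4715/17823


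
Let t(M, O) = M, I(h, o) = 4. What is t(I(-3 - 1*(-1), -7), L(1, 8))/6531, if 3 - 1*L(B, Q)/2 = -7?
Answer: 4/6531 ≈ 0.00061246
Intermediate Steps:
L(B, Q) = 20 (L(B, Q) = 6 - 2*(-7) = 6 + 14 = 20)
t(I(-3 - 1*(-1), -7), L(1, 8))/6531 = 4/6531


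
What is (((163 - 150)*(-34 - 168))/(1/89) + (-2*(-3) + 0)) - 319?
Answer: -234027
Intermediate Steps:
(((163 - 150)*(-34 - 168))/(1/89) + (-2*(-3) + 0)) - 319 = ((13*(-202))/(1/89) + (6 + 0)) - 319 = (-2626*89 + 6) - 319 = (-233714 + 6) - 319 = -233708 - 319 = -234027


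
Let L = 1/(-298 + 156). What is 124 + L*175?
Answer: 17433/142 ≈ 122.77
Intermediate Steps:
L = -1/142 (L = 1/(-142) = -1/142 ≈ -0.0070423)
124 + L*175 = 124 - 1/142*175 = 124 - 175/142 = 17433/142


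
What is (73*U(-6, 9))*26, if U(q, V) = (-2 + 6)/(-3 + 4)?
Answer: 7592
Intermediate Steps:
U(q, V) = 4 (U(q, V) = 4/1 = 4*1 = 4)
(73*U(-6, 9))*26 = (73*4)*26 = 292*26 = 7592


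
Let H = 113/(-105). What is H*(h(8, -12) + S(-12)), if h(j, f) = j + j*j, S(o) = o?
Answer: -452/7 ≈ -64.571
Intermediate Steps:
h(j, f) = j + j²
H = -113/105 (H = 113*(-1/105) = -113/105 ≈ -1.0762)
H*(h(8, -12) + S(-12)) = -113*(8*(1 + 8) - 12)/105 = -113*(8*9 - 12)/105 = -113*(72 - 12)/105 = -113/105*60 = -452/7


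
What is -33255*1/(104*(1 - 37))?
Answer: 3695/416 ≈ 8.8822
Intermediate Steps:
-33255*1/(104*(1 - 37)) = -33255/((-36*104)) = -33255/(-3744) = -33255*(-1/3744) = 3695/416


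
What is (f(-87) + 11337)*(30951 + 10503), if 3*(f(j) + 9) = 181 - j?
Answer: 473294136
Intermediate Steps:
f(j) = 154/3 - j/3 (f(j) = -9 + (181 - j)/3 = -9 + (181/3 - j/3) = 154/3 - j/3)
(f(-87) + 11337)*(30951 + 10503) = ((154/3 - 1/3*(-87)) + 11337)*(30951 + 10503) = ((154/3 + 29) + 11337)*41454 = (241/3 + 11337)*41454 = (34252/3)*41454 = 473294136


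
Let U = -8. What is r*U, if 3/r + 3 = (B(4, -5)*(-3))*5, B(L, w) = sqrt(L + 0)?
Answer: 8/11 ≈ 0.72727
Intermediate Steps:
B(L, w) = sqrt(L)
r = -1/11 (r = 3/(-3 + (sqrt(4)*(-3))*5) = 3/(-3 + (2*(-3))*5) = 3/(-3 - 6*5) = 3/(-3 - 30) = 3/(-33) = 3*(-1/33) = -1/11 ≈ -0.090909)
r*U = -1/11*(-8) = 8/11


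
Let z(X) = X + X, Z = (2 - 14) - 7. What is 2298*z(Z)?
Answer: -87324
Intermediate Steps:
Z = -19 (Z = -12 - 7 = -19)
z(X) = 2*X
2298*z(Z) = 2298*(2*(-19)) = 2298*(-38) = -87324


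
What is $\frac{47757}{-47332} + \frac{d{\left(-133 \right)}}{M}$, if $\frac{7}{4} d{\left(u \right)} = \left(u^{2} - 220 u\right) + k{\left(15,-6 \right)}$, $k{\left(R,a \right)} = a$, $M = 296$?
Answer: $\frac{1098583975}{12258988} \approx 89.615$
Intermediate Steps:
$d{\left(u \right)} = - \frac{24}{7} - \frac{880 u}{7} + \frac{4 u^{2}}{7}$ ($d{\left(u \right)} = \frac{4 \left(\left(u^{2} - 220 u\right) - 6\right)}{7} = \frac{4 \left(-6 + u^{2} - 220 u\right)}{7} = - \frac{24}{7} - \frac{880 u}{7} + \frac{4 u^{2}}{7}$)
$\frac{47757}{-47332} + \frac{d{\left(-133 \right)}}{M} = \frac{47757}{-47332} + \frac{- \frac{24}{7} - -16720 + \frac{4 \left(-133\right)^{2}}{7}}{296} = 47757 \left(- \frac{1}{47332}\right) + \left(- \frac{24}{7} + 16720 + \frac{4}{7} \cdot 17689\right) \frac{1}{296} = - \frac{47757}{47332} + \left(- \frac{24}{7} + 16720 + 10108\right) \frac{1}{296} = - \frac{47757}{47332} + \frac{187772}{7} \cdot \frac{1}{296} = - \frac{47757}{47332} + \frac{46943}{518} = \frac{1098583975}{12258988}$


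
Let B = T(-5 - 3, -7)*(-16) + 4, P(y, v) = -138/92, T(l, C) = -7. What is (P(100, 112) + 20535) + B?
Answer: 41299/2 ≈ 20650.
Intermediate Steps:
P(y, v) = -3/2 (P(y, v) = -138*1/92 = -3/2)
B = 116 (B = -7*(-16) + 4 = 112 + 4 = 116)
(P(100, 112) + 20535) + B = (-3/2 + 20535) + 116 = 41067/2 + 116 = 41299/2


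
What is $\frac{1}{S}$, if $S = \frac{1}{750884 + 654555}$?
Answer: $1405439$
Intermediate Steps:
$S = \frac{1}{1405439} \approx 7.1152 \cdot 10^{-7}$
$\frac{1}{S} = \frac{1}{\frac{1}{1405439}} = 1405439$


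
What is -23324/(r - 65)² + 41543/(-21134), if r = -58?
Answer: -1121433463/319736286 ≈ -3.5074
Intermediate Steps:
-23324/(r - 65)² + 41543/(-21134) = -23324/(-58 - 65)² + 41543/(-21134) = -23324/((-123)²) + 41543*(-1/21134) = -23324/15129 - 41543/21134 = -1121433463/319736286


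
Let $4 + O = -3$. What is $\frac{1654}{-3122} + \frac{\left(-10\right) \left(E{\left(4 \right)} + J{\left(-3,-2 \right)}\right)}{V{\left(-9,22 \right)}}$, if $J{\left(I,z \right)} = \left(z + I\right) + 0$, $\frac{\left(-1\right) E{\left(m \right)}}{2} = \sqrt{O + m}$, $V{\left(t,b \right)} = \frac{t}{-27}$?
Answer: $\frac{233323}{1561} + 60 i \sqrt{3} \approx 149.47 + 103.92 i$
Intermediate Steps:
$O = -7$ ($O = -4 - 3 = -7$)
$V{\left(t,b \right)} = - \frac{t}{27}$ ($V{\left(t,b \right)} = t \left(- \frac{1}{27}\right) = - \frac{t}{27}$)
$E{\left(m \right)} = - 2 \sqrt{-7 + m}$
$J{\left(I,z \right)} = I + z$ ($J{\left(I,z \right)} = \left(I + z\right) + 0 = I + z$)
$\frac{1654}{-3122} + \frac{\left(-10\right) \left(E{\left(4 \right)} + J{\left(-3,-2 \right)}\right)}{V{\left(-9,22 \right)}} = \frac{1654}{-3122} + \frac{\left(-10\right) \left(- 2 \sqrt{-7 + 4} - 5\right)}{\left(- \frac{1}{27}\right) \left(-9\right)} = 1654 \left(- \frac{1}{3122}\right) + - 10 \left(- 2 \sqrt{-3} - 5\right) \frac{1}{\frac{1}{3}} = - \frac{827}{1561} + - 10 \left(- 2 i \sqrt{3} - 5\right) 3 = - \frac{827}{1561} + - 10 \left(-5 - 2 i \sqrt{3}\right) 3 = - \frac{827}{1561} + \left(50 + 20 i \sqrt{3}\right) 3 = - \frac{827}{1561} + \left(150 + 60 i \sqrt{3}\right) = \frac{233323}{1561} + 60 i \sqrt{3}$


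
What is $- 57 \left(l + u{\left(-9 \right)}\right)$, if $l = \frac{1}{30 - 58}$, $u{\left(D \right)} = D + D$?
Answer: $\frac{28785}{28} \approx 1028.0$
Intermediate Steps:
$u{\left(D \right)} = 2 D$
$l = - \frac{1}{28}$ ($l = \frac{1}{-28} = - \frac{1}{28} \approx -0.035714$)
$- 57 \left(l + u{\left(-9 \right)}\right) = - 57 \left(- \frac{1}{28} + 2 \left(-9\right)\right) = - 57 \left(- \frac{1}{28} - 18\right) = \left(-57\right) \left(- \frac{505}{28}\right) = \frac{28785}{28}$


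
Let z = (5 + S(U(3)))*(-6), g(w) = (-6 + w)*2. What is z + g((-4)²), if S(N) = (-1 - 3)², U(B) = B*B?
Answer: -106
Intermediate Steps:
U(B) = B²
S(N) = 16 (S(N) = (-4)² = 16)
g(w) = -12 + 2*w
z = -126 (z = (5 + 16)*(-6) = 21*(-6) = -126)
z + g((-4)²) = -126 + (-12 + 2*(-4)²) = -126 + (-12 + 2*16) = -126 + (-12 + 32) = -126 + 20 = -106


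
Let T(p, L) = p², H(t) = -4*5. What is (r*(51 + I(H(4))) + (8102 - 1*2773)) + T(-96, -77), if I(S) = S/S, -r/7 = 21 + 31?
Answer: -4383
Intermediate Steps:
H(t) = -20
r = -364 (r = -7*(21 + 31) = -7*52 = -364)
I(S) = 1
(r*(51 + I(H(4))) + (8102 - 1*2773)) + T(-96, -77) = (-364*(51 + 1) + (8102 - 1*2773)) + (-96)² = (-364*52 + (8102 - 2773)) + 9216 = (-18928 + 5329) + 9216 = -13599 + 9216 = -4383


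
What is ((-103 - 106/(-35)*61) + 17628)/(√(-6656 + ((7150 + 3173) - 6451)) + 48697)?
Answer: 30184397177/82999020755 - 2479364*I*√174/82999020755 ≈ 0.36367 - 0.00039404*I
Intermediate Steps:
((-103 - 106/(-35)*61) + 17628)/(√(-6656 + ((7150 + 3173) - 6451)) + 48697) = ((-103 - 106*(-1/35)*61) + 17628)/(√(-6656 + (10323 - 6451)) + 48697) = ((-103 + (106/35)*61) + 17628)/(√(-6656 + 3872) + 48697) = ((-103 + 6466/35) + 17628)/(√(-2784) + 48697) = (2861/35 + 17628)/(4*I*√174 + 48697) = 619841/(35*(48697 + 4*I*√174))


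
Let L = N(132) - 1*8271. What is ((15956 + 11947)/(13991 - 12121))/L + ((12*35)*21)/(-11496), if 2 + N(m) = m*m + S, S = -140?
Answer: -3089609469/4035711515 ≈ -0.76557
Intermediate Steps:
N(m) = -142 + m² (N(m) = -2 + (m*m - 140) = -2 + (m² - 140) = -2 + (-140 + m²) = -142 + m²)
L = 9011 (L = (-142 + 132²) - 1*8271 = (-142 + 17424) - 8271 = 17282 - 8271 = 9011)
((15956 + 11947)/(13991 - 12121))/L + ((12*35)*21)/(-11496) = ((15956 + 11947)/(13991 - 12121))/9011 + ((12*35)*21)/(-11496) = (27903/1870)*(1/9011) + (420*21)*(-1/11496) = (27903*(1/1870))*(1/9011) + 8820*(-1/11496) = (27903/1870)*(1/9011) - 735/958 = 27903/16850570 - 735/958 = -3089609469/4035711515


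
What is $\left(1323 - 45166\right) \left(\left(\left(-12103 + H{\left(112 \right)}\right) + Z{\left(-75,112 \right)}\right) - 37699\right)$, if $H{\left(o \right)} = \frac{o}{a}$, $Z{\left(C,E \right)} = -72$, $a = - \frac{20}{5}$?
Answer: $2187853386$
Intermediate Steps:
$a = -4$ ($a = \left(-20\right) \frac{1}{5} = -4$)
$H{\left(o \right)} = - \frac{o}{4}$ ($H{\left(o \right)} = \frac{o}{-4} = o \left(- \frac{1}{4}\right) = - \frac{o}{4}$)
$\left(1323 - 45166\right) \left(\left(\left(-12103 + H{\left(112 \right)}\right) + Z{\left(-75,112 \right)}\right) - 37699\right) = \left(1323 - 45166\right) \left(\left(\left(-12103 - 28\right) - 72\right) - 37699\right) = - 43843 \left(\left(\left(-12103 - 28\right) - 72\right) - 37699\right) = - 43843 \left(\left(-12131 - 72\right) - 37699\right) = - 43843 \left(-12203 - 37699\right) = \left(-43843\right) \left(-49902\right) = 2187853386$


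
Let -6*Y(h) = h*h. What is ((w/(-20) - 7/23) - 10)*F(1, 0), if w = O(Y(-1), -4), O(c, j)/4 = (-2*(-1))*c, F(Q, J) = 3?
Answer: -3532/115 ≈ -30.713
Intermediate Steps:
Y(h) = -h²/6 (Y(h) = -h*h/6 = -h²/6)
O(c, j) = 8*c (O(c, j) = 4*((-2*(-1))*c) = 4*(2*c) = 8*c)
w = -4/3 (w = 8*(-⅙*(-1)²) = 8*(-⅙*1) = 8*(-⅙) = -4/3 ≈ -1.3333)
((w/(-20) - 7/23) - 10)*F(1, 0) = ((-4/3/(-20) - 7/23) - 10)*3 = ((-4/3*(-1/20) - 7*1/23) - 10)*3 = ((1/15 - 7/23) - 10)*3 = (-82/345 - 10)*3 = -3532/345*3 = -3532/115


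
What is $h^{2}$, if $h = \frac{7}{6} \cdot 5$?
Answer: $\frac{1225}{36} \approx 34.028$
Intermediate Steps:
$h = \frac{35}{6}$ ($h = 7 \cdot \frac{1}{6} \cdot 5 = \frac{7}{6} \cdot 5 = \frac{35}{6} \approx 5.8333$)
$h^{2} = \left(\frac{35}{6}\right)^{2} = \frac{1225}{36}$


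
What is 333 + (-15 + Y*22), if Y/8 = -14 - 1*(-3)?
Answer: -1618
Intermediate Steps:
Y = -88 (Y = 8*(-14 - 1*(-3)) = 8*(-14 + 3) = 8*(-11) = -88)
333 + (-15 + Y*22) = 333 + (-15 - 88*22) = 333 + (-15 - 1936) = 333 - 1951 = -1618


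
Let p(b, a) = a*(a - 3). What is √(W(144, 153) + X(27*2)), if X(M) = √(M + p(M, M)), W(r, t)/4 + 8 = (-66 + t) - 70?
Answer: √(36 + 6*√78) ≈ 9.4335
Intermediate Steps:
p(b, a) = a*(-3 + a)
W(r, t) = -576 + 4*t (W(r, t) = -32 + 4*((-66 + t) - 70) = -32 + 4*(-136 + t) = -32 + (-544 + 4*t) = -576 + 4*t)
X(M) = √(M + M*(-3 + M))
√(W(144, 153) + X(27*2)) = √((-576 + 4*153) + √((27*2)*(-2 + 27*2))) = √((-576 + 612) + √(54*(-2 + 54))) = √(36 + √(54*52)) = √(36 + √2808) = √(36 + 6*√78)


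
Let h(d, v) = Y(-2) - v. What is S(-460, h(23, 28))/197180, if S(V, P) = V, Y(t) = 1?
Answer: -23/9859 ≈ -0.0023329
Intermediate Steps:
h(d, v) = 1 - v
S(-460, h(23, 28))/197180 = -460/197180 = -460*1/197180 = -23/9859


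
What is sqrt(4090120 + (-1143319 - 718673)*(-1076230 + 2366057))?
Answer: 4*I*sqrt(150102716579) ≈ 1.5497e+6*I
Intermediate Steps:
sqrt(4090120 + (-1143319 - 718673)*(-1076230 + 2366057)) = sqrt(4090120 - 1861992*1289827) = sqrt(4090120 - 2401647555384) = sqrt(-2401643465264) = 4*I*sqrt(150102716579)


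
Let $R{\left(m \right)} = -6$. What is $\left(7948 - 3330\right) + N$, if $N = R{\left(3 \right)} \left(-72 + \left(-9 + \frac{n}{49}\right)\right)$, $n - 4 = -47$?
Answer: $\frac{250354}{49} \approx 5109.3$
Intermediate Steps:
$n = -43$ ($n = 4 - 47 = -43$)
$N = \frac{24072}{49}$ ($N = - 6 \left(-72 - \left(9 + \frac{43}{49}\right)\right) = - 6 \left(-72 - \frac{484}{49}\right) = \left(-6\right) \left(- \frac{4012}{49}\right) = \frac{24072}{49} \approx 491.27$)
$\left(7948 - 3330\right) + N = \left(7948 - 3330\right) + \frac{24072}{49} = 4618 + \frac{24072}{49} = \frac{250354}{49}$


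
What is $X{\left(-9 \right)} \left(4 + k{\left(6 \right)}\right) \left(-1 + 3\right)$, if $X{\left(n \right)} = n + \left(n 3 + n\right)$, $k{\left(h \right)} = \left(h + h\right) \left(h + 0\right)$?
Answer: $-6840$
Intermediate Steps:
$k{\left(h \right)} = 2 h^{2}$ ($k{\left(h \right)} = 2 h h = 2 h^{2}$)
$X{\left(n \right)} = 5 n$ ($X{\left(n \right)} = n + \left(3 n + n\right) = n + 4 n = 5 n$)
$X{\left(-9 \right)} \left(4 + k{\left(6 \right)}\right) \left(-1 + 3\right) = 5 \left(-9\right) \left(4 + 2 \cdot 6^{2}\right) \left(-1 + 3\right) = - 45 \left(4 + 2 \cdot 36\right) 2 = - 45 \left(4 + 72\right) 2 = - 45 \cdot 76 \cdot 2 = \left(-45\right) 152 = -6840$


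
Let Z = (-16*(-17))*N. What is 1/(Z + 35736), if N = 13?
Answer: 1/39272 ≈ 2.5463e-5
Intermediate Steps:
Z = 3536 (Z = -16*(-17)*13 = 272*13 = 3536)
1/(Z + 35736) = 1/(3536 + 35736) = 1/39272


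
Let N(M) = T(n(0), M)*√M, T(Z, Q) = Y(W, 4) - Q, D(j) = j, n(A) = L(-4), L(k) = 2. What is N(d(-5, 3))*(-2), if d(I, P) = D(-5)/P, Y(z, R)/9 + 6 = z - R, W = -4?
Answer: 746*I*√15/9 ≈ 321.03*I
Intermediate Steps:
n(A) = 2
Y(z, R) = -54 - 9*R + 9*z (Y(z, R) = -54 + 9*(z - R) = -54 + (-9*R + 9*z) = -54 - 9*R + 9*z)
T(Z, Q) = -126 - Q (T(Z, Q) = (-54 - 9*4 + 9*(-4)) - Q = (-54 - 36 - 36) - Q = -126 - Q)
d(I, P) = -5/P
N(M) = √M*(-126 - M) (N(M) = (-126 - M)*√M = √M*(-126 - M))
N(d(-5, 3))*(-2) = (√(-5/3)*(-126 - (-5)/3))*(-2) = (√(-5*⅓)*(-126 - (-5)/3))*(-2) = (√(-5/3)*(-126 - 1*(-5/3)))*(-2) = ((I*√15/3)*(-126 + 5/3))*(-2) = ((I*√15/3)*(-373/3))*(-2) = -373*I*√15/9*(-2) = 746*I*√15/9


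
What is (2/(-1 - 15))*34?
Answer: -17/4 ≈ -4.2500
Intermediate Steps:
(2/(-1 - 15))*34 = (2/(-16))*34 = -1/16*2*34 = -1/8*34 = -17/4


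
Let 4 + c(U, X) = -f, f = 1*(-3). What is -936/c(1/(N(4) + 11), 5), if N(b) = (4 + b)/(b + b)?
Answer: 936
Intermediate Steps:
N(b) = (4 + b)/(2*b) (N(b) = (4 + b)/((2*b)) = (4 + b)*(1/(2*b)) = (4 + b)/(2*b))
f = -3
c(U, X) = -1 (c(U, X) = -4 - 1*(-3) = -4 + 3 = -1)
-936/c(1/(N(4) + 11), 5) = -936/(-1) = -936*(-1) = 936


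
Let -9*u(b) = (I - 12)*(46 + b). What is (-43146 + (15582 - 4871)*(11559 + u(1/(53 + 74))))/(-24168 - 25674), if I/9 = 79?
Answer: -16286210767/9494901 ≈ -1715.3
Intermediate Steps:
I = 711 (I = 9*79 = 711)
u(b) = -10718/3 - 233*b/3 (u(b) = -(711 - 12)*(46 + b)/9 = -233*(46 + b)/3 = -(32154 + 699*b)/9 = -10718/3 - 233*b/3)
(-43146 + (15582 - 4871)*(11559 + u(1/(53 + 74))))/(-24168 - 25674) = (-43146 + (15582 - 4871)*(11559 + (-10718/3 - 233/(3*(53 + 74)))))/(-24168 - 25674) = (-43146 + 10711*(11559 + (-10718/3 - 233/3/127)))/(-49842) = (-43146 + 10711*(11559 + (-10718/3 - 233/3*1/127)))*(-1/49842) = (-43146 + 10711*(11559 + (-10718/3 - 233/381)))*(-1/49842) = (-43146 + 10711*(11559 - 1361419/381))*(-1/49842) = (-43146 + 10711*(3042560/381))*(-1/49842) = (-43146 + 32588860160/381)*(-1/49842) = (32572421534/381)*(-1/49842) = -16286210767/9494901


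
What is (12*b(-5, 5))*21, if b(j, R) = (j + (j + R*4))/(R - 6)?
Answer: -2520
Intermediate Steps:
b(j, R) = (2*j + 4*R)/(-6 + R) (b(j, R) = (j + (j + 4*R))/(-6 + R) = (2*j + 4*R)/(-6 + R))
(12*b(-5, 5))*21 = (12*(2*(-5 + 2*5)/(-6 + 5)))*21 = (12*(2*(-5 + 10)/(-1)))*21 = (12*(2*(-1)*5))*21 = (12*(-10))*21 = -120*21 = -2520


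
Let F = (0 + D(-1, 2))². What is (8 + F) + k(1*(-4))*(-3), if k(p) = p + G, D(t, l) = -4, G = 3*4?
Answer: 0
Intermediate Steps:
G = 12
F = 16 (F = (0 - 4)² = (-4)² = 16)
k(p) = 12 + p (k(p) = p + 12 = 12 + p)
(8 + F) + k(1*(-4))*(-3) = (8 + 16) + (12 + 1*(-4))*(-3) = 24 + (12 - 4)*(-3) = 24 + 8*(-3) = 24 - 24 = 0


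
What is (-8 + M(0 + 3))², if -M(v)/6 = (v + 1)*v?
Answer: 6400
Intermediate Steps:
M(v) = -6*v*(1 + v) (M(v) = -6*(v + 1)*v = -6*(1 + v)*v = -6*v*(1 + v))
(-8 + M(0 + 3))² = (-8 - 6*(0 + 3)*(1 + (0 + 3)))² = (-8 - 6*3*(1 + 3))² = (-8 - 6*3*4)² = (-8 - 72)² = (-80)² = 6400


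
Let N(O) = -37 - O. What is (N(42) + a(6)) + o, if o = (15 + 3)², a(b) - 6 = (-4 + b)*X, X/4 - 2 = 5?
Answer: 307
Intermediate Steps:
X = 28 (X = 8 + 4*5 = 8 + 20 = 28)
a(b) = -106 + 28*b (a(b) = 6 + (-4 + b)*28 = 6 + (-112 + 28*b) = -106 + 28*b)
o = 324 (o = 18² = 324)
(N(42) + a(6)) + o = ((-37 - 1*42) + (-106 + 28*6)) + 324 = ((-37 - 42) + (-106 + 168)) + 324 = (-79 + 62) + 324 = -17 + 324 = 307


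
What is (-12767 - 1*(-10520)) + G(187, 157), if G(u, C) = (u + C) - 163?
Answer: -2066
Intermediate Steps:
G(u, C) = -163 + C + u (G(u, C) = (C + u) - 163 = -163 + C + u)
(-12767 - 1*(-10520)) + G(187, 157) = (-12767 - 1*(-10520)) + (-163 + 157 + 187) = (-12767 + 10520) + 181 = -2247 + 181 = -2066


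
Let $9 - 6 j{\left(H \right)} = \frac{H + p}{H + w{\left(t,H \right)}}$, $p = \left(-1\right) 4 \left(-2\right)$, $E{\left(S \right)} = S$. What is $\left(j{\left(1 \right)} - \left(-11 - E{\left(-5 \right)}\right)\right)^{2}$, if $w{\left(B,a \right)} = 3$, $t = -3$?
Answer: $\frac{3249}{64} \approx 50.766$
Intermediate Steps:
$p = 8$ ($p = \left(-4\right) \left(-2\right) = 8$)
$j{\left(H \right)} = \frac{3}{2} - \frac{8 + H}{6 \left(3 + H\right)}$ ($j{\left(H \right)} = \frac{3}{2} - \frac{\left(H + 8\right) \frac{1}{H + 3}}{6} = \frac{3}{2} - \frac{\left(8 + H\right) \frac{1}{3 + H}}{6} = \frac{3}{2} - \frac{\frac{1}{3 + H} \left(8 + H\right)}{6} = \frac{3}{2} - \frac{8 + H}{6 \left(3 + H\right)}$)
$\left(j{\left(1 \right)} - \left(-11 - E{\left(-5 \right)}\right)\right)^{2} = \left(\frac{19 + 8 \cdot 1}{6 \left(3 + 1\right)} + \left(\left(32 - 5\right) - 21\right)\right)^{2} = \left(\frac{19 + 8}{6 \cdot 4} + \left(27 - 21\right)\right)^{2} = \left(\frac{1}{6} \cdot \frac{1}{4} \cdot 27 + 6\right)^{2} = \left(\frac{9}{8} + 6\right)^{2} = \left(\frac{57}{8}\right)^{2} = \frac{3249}{64}$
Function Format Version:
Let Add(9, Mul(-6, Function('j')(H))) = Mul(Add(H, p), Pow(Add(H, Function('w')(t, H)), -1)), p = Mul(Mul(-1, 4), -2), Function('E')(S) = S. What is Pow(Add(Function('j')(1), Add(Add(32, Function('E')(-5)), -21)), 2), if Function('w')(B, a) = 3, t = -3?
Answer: Rational(3249, 64) ≈ 50.766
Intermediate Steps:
p = 8 (p = Mul(-4, -2) = 8)
Function('j')(H) = Add(Rational(3, 2), Mul(Rational(-1, 6), Pow(Add(3, H), -1), Add(8, H))) (Function('j')(H) = Add(Rational(3, 2), Mul(Rational(-1, 6), Mul(Add(H, 8), Pow(Add(H, 3), -1)))) = Add(Rational(3, 2), Mul(Rational(-1, 6), Mul(Add(8, H), Pow(Add(3, H), -1)))) = Add(Rational(3, 2), Mul(Rational(-1, 6), Mul(Pow(Add(3, H), -1), Add(8, H)))) = Add(Rational(3, 2), Mul(Rational(-1, 6), Pow(Add(3, H), -1), Add(8, H))))
Pow(Add(Function('j')(1), Add(Add(32, Function('E')(-5)), -21)), 2) = Pow(Add(Mul(Rational(1, 6), Pow(Add(3, 1), -1), Add(19, Mul(8, 1))), Add(Add(32, -5), -21)), 2) = Pow(Add(Mul(Rational(1, 6), Pow(4, -1), Add(19, 8)), Add(27, -21)), 2) = Pow(Add(Mul(Rational(1, 6), Rational(1, 4), 27), 6), 2) = Pow(Add(Rational(9, 8), 6), 2) = Pow(Rational(57, 8), 2) = Rational(3249, 64)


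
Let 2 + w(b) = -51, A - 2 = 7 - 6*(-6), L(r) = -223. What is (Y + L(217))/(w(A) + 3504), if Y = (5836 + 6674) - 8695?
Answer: 3592/3451 ≈ 1.0409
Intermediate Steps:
A = 45 (A = 2 + (7 - 6*(-6)) = 2 + (7 + 36) = 2 + 43 = 45)
Y = 3815 (Y = 12510 - 8695 = 3815)
w(b) = -53 (w(b) = -2 - 51 = -53)
(Y + L(217))/(w(A) + 3504) = (3815 - 223)/(-53 + 3504) = 3592/3451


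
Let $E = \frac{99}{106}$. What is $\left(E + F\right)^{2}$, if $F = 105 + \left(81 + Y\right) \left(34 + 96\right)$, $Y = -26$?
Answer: $\frac{591559418641}{11236} \approx 5.2649 \cdot 10^{7}$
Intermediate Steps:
$E = \frac{99}{106}$ ($E = 99 \cdot \frac{1}{106} = \frac{99}{106} \approx 0.93396$)
$F = 7255$ ($F = 105 + \left(81 - 26\right) \left(34 + 96\right) = 105 + 55 \cdot 130 = 105 + 7150 = 7255$)
$\left(E + F\right)^{2} = \left(\frac{99}{106} + 7255\right)^{2} = \left(\frac{769129}{106}\right)^{2} = \frac{591559418641}{11236}$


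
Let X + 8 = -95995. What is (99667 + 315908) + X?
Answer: 319572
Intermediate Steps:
X = -96003 (X = -8 - 95995 = -96003)
(99667 + 315908) + X = (99667 + 315908) - 96003 = 415575 - 96003 = 319572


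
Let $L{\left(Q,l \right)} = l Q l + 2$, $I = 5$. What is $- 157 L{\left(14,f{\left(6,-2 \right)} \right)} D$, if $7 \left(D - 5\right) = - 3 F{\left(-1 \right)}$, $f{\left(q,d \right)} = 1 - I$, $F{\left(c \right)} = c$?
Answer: $- \frac{1348316}{7} \approx -1.9262 \cdot 10^{5}$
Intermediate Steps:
$f{\left(q,d \right)} = -4$ ($f{\left(q,d \right)} = 1 - 5 = -4$)
$L{\left(Q,l \right)} = 2 + Q l^{2}$ ($L{\left(Q,l \right)} = Q l l + 2 = Q l^{2} + 2 = 2 + Q l^{2}$)
$D = \frac{38}{7}$ ($D = 5 + \frac{\left(-3\right) \left(-1\right)}{7} = 5 + \frac{1}{7} \cdot 3 = 5 + \frac{3}{7} = \frac{38}{7} \approx 5.4286$)
$- 157 L{\left(14,f{\left(6,-2 \right)} \right)} D = - 157 \left(2 + 14 \left(-4\right)^{2}\right) \frac{38}{7} = - 157 \left(2 + 14 \cdot 16\right) \frac{38}{7} = - 157 \left(2 + 224\right) \frac{38}{7} = \left(-157\right) 226 \cdot \frac{38}{7} = \left(-35482\right) \frac{38}{7} = - \frac{1348316}{7}$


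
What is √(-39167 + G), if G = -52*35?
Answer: I*√40987 ≈ 202.45*I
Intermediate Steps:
G = -1820
√(-39167 + G) = √(-39167 - 1820) = √(-40987) = I*√40987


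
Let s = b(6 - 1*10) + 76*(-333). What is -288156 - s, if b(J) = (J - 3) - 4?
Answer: -262837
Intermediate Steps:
b(J) = -7 + J (b(J) = (-3 + J) - 4 = -7 + J)
s = -25319 (s = (-7 + (6 - 1*10)) + 76*(-333) = (-7 + (6 - 10)) - 25308 = (-7 - 4) - 25308 = -11 - 25308 = -25319)
-288156 - s = -288156 - 1*(-25319) = -288156 + 25319 = -262837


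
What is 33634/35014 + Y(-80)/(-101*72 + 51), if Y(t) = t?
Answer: 122836117/126418047 ≈ 0.97167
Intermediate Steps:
33634/35014 + Y(-80)/(-101*72 + 51) = 33634/35014 - 80/(-101*72 + 51) = 33634*(1/35014) - 80/(-7272 + 51) = 16817/17507 - 80/(-7221) = 16817/17507 - 80*(-1/7221) = 16817/17507 + 80/7221 = 122836117/126418047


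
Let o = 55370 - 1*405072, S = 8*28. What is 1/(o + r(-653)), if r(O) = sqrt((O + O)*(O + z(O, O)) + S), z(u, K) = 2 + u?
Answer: -174851/61144892778 - sqrt(106453)/30572446389 ≈ -2.8703e-6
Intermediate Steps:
S = 224
o = -349702 (o = 55370 - 405072 = -349702)
r(O) = sqrt(224 + 2*O*(2 + 2*O)) (r(O) = sqrt((O + O)*(O + (2 + O)) + 224) = sqrt((2*O)*(2 + 2*O) + 224) = sqrt(2*O*(2 + 2*O) + 224) = sqrt(224 + 2*O*(2 + 2*O)))
1/(o + r(-653)) = 1/(-349702 + 2*sqrt(56 - 653 + (-653)**2)) = 1/(-349702 + 2*sqrt(56 - 653 + 426409)) = 1/(-349702 + 2*sqrt(425812)) = 1/(-349702 + 2*(2*sqrt(106453))) = 1/(-349702 + 4*sqrt(106453))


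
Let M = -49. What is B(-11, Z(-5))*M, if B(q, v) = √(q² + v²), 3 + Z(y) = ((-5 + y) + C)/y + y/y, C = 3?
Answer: -49*√3034/5 ≈ -539.80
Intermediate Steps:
Z(y) = -2 + (-2 + y)/y (Z(y) = -3 + (((-5 + y) + 3)/y + y/y) = -3 + ((-2 + y)/y + 1) = -3 + (1 + (-2 + y)/y) = -2 + (-2 + y)/y)
B(-11, Z(-5))*M = √((-11)² + ((-2 - 1*(-5))/(-5))²)*(-49) = √(121 + (-(-2 + 5)/5)²)*(-49) = √(121 + (-⅕*3)²)*(-49) = √(121 + (-⅗)²)*(-49) = √(121 + 9/25)*(-49) = √(3034/25)*(-49) = (√3034/5)*(-49) = -49*√3034/5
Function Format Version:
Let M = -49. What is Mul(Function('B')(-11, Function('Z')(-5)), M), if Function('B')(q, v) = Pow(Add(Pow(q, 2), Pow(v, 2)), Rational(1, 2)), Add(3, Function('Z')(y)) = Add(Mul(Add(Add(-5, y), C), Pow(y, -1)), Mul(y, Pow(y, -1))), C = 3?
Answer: Mul(Rational(-49, 5), Pow(3034, Rational(1, 2))) ≈ -539.80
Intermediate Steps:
Function('Z')(y) = Add(-2, Mul(Pow(y, -1), Add(-2, y))) (Function('Z')(y) = Add(-3, Add(Mul(Add(Add(-5, y), 3), Pow(y, -1)), Mul(y, Pow(y, -1)))) = Add(-3, Add(Mul(Add(-2, y), Pow(y, -1)), 1)) = Add(-3, Add(Mul(Pow(y, -1), Add(-2, y)), 1)) = Add(-3, Add(1, Mul(Pow(y, -1), Add(-2, y)))) = Add(-2, Mul(Pow(y, -1), Add(-2, y))))
Mul(Function('B')(-11, Function('Z')(-5)), M) = Mul(Pow(Add(Pow(-11, 2), Pow(Mul(Pow(-5, -1), Add(-2, Mul(-1, -5))), 2)), Rational(1, 2)), -49) = Mul(Pow(Add(121, Pow(Mul(Rational(-1, 5), Add(-2, 5)), 2)), Rational(1, 2)), -49) = Mul(Pow(Add(121, Pow(Mul(Rational(-1, 5), 3), 2)), Rational(1, 2)), -49) = Mul(Pow(Add(121, Pow(Rational(-3, 5), 2)), Rational(1, 2)), -49) = Mul(Pow(Add(121, Rational(9, 25)), Rational(1, 2)), -49) = Mul(Pow(Rational(3034, 25), Rational(1, 2)), -49) = Mul(Mul(Rational(1, 5), Pow(3034, Rational(1, 2))), -49) = Mul(Rational(-49, 5), Pow(3034, Rational(1, 2)))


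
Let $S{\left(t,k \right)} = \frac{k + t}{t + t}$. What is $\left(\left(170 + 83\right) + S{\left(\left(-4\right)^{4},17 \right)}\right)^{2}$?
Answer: $\frac{16850376481}{262144} \approx 64279.0$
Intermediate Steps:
$S{\left(t,k \right)} = \frac{k + t}{2 t}$
$\left(\left(170 + 83\right) + S{\left(\left(-4\right)^{4},17 \right)}\right)^{2} = \left(\left(170 + 83\right) + \frac{17 + \left(-4\right)^{4}}{2 \left(-4\right)^{4}}\right)^{2} = \left(253 + \frac{17 + 256}{2 \cdot 256}\right)^{2} = \left(253 + \frac{1}{2} \cdot \frac{1}{256} \cdot 273\right)^{2} = \left(253 + \frac{273}{512}\right)^{2} = \left(\frac{129809}{512}\right)^{2} = \frac{16850376481}{262144}$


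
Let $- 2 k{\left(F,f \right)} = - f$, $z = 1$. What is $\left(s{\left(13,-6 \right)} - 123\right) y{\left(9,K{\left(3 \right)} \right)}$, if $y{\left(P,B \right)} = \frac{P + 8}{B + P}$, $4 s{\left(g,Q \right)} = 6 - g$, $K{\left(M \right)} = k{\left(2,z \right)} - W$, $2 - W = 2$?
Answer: $- \frac{8483}{38} \approx -223.24$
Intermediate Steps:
$k{\left(F,f \right)} = \frac{f}{2}$ ($k{\left(F,f \right)} = - \frac{\left(-1\right) f}{2} = \frac{f}{2}$)
$W = 0$ ($W = 2 - 2 = 0$)
$K{\left(M \right)} = \frac{1}{2}$ ($K{\left(M \right)} = \frac{1}{2} \cdot 1 - 0 = \frac{1}{2} + 0 = \frac{1}{2}$)
$s{\left(g,Q \right)} = \frac{3}{2} - \frac{g}{4}$ ($s{\left(g,Q \right)} = \frac{6 - g}{4} = \frac{3}{2} - \frac{g}{4}$)
$y{\left(P,B \right)} = \frac{8 + P}{B + P}$
$\left(s{\left(13,-6 \right)} - 123\right) y{\left(9,K{\left(3 \right)} \right)} = \left(\left(\frac{3}{2} - \frac{13}{4}\right) - 123\right) \frac{8 + 9}{\frac{1}{2} + 9} = \left(\left(\frac{3}{2} - \frac{13}{4}\right) - 123\right) \frac{1}{\frac{19}{2}} \cdot 17 = \left(- \frac{7}{4} - 123\right) \frac{2}{19} \cdot 17 = \left(- \frac{499}{4}\right) \frac{34}{19} = - \frac{8483}{38}$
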